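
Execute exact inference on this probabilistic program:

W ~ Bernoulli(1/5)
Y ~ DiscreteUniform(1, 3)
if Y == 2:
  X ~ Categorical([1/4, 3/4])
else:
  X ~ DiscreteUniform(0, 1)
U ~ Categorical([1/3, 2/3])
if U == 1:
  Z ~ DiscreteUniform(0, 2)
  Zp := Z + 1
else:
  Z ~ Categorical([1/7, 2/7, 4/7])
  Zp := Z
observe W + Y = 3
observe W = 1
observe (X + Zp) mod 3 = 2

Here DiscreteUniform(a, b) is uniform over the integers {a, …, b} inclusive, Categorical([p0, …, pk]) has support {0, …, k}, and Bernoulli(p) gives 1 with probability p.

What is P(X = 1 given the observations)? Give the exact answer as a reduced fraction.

Enumerate traces; 4 have nonzero weight after conditioning:
  (W=1, Y=2, X=0, U=0, Z=2) weight 1/315
  (W=1, Y=2, X=0, U=1, Z=1) weight 1/270
  (W=1, Y=2, X=1, U=0, Z=1) weight 1/210
  (W=1, Y=2, X=1, U=1, Z=0) weight 1/90
Group by X:
  weight(X=0) = 13/1890
  weight(X=1) = 1/63
Total weight = 13/1890 + 1/63 = 43/1890
P(X=0 | obs) = 13/1890 / 43/1890 = 13/43
P(X=1 | obs) = 1/63 / 43/1890 = 30/43

P(X = 1 | obs) = 30/43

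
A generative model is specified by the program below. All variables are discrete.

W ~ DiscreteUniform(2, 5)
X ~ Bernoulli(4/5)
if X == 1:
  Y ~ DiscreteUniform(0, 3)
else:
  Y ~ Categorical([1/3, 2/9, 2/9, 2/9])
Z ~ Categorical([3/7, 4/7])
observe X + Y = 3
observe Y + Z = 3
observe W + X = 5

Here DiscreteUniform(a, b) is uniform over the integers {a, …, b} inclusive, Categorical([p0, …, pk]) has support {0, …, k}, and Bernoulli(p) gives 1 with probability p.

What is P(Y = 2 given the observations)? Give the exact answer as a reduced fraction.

P(Y = 2 | obs) = 6/7

Enumerate traces; 2 have nonzero weight after conditioning:
  (W=4, X=1, Y=2, Z=1) weight 1/35
  (W=5, X=0, Y=3, Z=0) weight 1/210
Group by Y:
  weight(Y=2) = 1/35
  weight(Y=3) = 1/210
Total weight = 1/35 + 1/210 = 1/30
P(Y=2 | obs) = 1/35 / 1/30 = 6/7
P(Y=3 | obs) = 1/210 / 1/30 = 1/7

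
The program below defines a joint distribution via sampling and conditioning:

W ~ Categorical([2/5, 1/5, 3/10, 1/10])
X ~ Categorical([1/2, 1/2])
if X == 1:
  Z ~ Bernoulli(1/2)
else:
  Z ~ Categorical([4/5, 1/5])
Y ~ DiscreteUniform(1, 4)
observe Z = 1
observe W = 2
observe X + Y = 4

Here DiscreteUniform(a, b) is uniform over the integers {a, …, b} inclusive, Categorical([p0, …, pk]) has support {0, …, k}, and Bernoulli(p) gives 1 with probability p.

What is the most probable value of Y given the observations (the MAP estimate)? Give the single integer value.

Enumerate traces; 2 have nonzero weight after conditioning:
  (W=2, X=0, Z=1, Y=4) weight 3/400
  (W=2, X=1, Z=1, Y=3) weight 3/160
Group by Y:
  weight(Y=3) = 3/160
  weight(Y=4) = 3/400
Total weight = 3/160 + 3/400 = 21/800
P(Y=3 | obs) = 3/160 / 21/800 = 5/7
P(Y=4 | obs) = 3/400 / 21/800 = 2/7
argmax = 3

argmax_v P(Y = v | obs) = 3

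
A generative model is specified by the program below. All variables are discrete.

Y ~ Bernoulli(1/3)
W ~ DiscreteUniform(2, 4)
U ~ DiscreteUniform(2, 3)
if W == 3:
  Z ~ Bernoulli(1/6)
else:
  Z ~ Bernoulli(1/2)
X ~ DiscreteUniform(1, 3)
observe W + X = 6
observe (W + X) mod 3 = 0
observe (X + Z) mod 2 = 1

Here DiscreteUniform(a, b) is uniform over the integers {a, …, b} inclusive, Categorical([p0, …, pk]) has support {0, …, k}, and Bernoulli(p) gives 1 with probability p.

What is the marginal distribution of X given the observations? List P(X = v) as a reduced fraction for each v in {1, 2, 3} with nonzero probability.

P(X=2) = 3/8, P(X=3) = 5/8

Enumerate traces; 8 have nonzero weight after conditioning:
  (Y=0, W=3, U=2, Z=0, X=3) weight 5/162
  (Y=0, W=3, U=3, Z=0, X=3) weight 5/162
  (Y=0, W=4, U=2, Z=1, X=2) weight 1/54
  (Y=0, W=4, U=3, Z=1, X=2) weight 1/54
  (Y=1, W=3, U=2, Z=0, X=3) weight 5/324
  (Y=1, W=3, U=3, Z=0, X=3) weight 5/324
  (Y=1, W=4, U=2, Z=1, X=2) weight 1/108
  (Y=1, W=4, U=3, Z=1, X=2) weight 1/108
Group by X:
  weight(X=2) = 1/18
  weight(X=3) = 5/54
Total weight = 1/18 + 5/54 = 4/27
P(X=2 | obs) = 1/18 / 4/27 = 3/8
P(X=3 | obs) = 5/54 / 4/27 = 5/8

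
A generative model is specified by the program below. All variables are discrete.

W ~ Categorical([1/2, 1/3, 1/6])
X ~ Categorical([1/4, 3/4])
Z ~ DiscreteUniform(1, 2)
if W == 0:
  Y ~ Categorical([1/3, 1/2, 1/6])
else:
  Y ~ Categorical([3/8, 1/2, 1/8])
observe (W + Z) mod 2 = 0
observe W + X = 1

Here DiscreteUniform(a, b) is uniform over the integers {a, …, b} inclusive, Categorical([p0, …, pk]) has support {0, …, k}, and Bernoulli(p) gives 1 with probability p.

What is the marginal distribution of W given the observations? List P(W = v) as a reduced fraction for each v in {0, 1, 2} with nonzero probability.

Enumerate traces; 6 have nonzero weight after conditioning:
  (W=0, X=1, Z=2, Y=0) weight 1/16
  (W=0, X=1, Z=2, Y=1) weight 3/32
  (W=0, X=1, Z=2, Y=2) weight 1/32
  (W=1, X=0, Z=1, Y=0) weight 1/64
  (W=1, X=0, Z=1, Y=1) weight 1/48
  (W=1, X=0, Z=1, Y=2) weight 1/192
Group by W:
  weight(W=0) = 3/16
  weight(W=1) = 1/24
Total weight = 3/16 + 1/24 = 11/48
P(W=0 | obs) = 3/16 / 11/48 = 9/11
P(W=1 | obs) = 1/24 / 11/48 = 2/11

P(W=0) = 9/11, P(W=1) = 2/11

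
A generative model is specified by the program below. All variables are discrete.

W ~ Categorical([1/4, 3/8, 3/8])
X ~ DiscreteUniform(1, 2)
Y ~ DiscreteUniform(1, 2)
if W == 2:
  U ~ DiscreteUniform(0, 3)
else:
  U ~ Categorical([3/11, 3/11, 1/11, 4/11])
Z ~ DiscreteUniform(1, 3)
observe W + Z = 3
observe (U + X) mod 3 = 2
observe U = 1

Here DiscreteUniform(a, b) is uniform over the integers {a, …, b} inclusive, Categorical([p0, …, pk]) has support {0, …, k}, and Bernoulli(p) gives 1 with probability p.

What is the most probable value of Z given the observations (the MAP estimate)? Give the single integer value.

Enumerate traces; 6 have nonzero weight after conditioning:
  (W=0, X=1, Y=1, U=1, Z=3) weight 1/176
  (W=0, X=1, Y=2, U=1, Z=3) weight 1/176
  (W=1, X=1, Y=1, U=1, Z=2) weight 3/352
  (W=1, X=1, Y=2, U=1, Z=2) weight 3/352
  (W=2, X=1, Y=1, U=1, Z=1) weight 1/128
  (W=2, X=1, Y=2, U=1, Z=1) weight 1/128
Group by Z:
  weight(Z=1) = 1/64
  weight(Z=2) = 3/176
  weight(Z=3) = 1/88
Total weight = 1/64 + 3/176 + 1/88 = 31/704
P(Z=1 | obs) = 1/64 / 31/704 = 11/31
P(Z=2 | obs) = 3/176 / 31/704 = 12/31
P(Z=3 | obs) = 1/88 / 31/704 = 8/31
argmax = 2

argmax_v P(Z = v | obs) = 2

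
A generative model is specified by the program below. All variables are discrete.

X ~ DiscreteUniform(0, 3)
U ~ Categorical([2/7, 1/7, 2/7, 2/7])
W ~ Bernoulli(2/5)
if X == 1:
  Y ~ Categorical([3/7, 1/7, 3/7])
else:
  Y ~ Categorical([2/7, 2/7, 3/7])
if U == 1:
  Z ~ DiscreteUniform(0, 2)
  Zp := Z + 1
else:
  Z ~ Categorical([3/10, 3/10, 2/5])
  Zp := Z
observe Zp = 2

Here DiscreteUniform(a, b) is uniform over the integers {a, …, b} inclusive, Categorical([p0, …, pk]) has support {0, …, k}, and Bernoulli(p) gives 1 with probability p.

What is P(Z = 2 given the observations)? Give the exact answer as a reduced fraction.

P(Z = 2 | obs) = 36/41

Enumerate traces; 96 have nonzero weight after conditioning:
  (X=0, U=0, W=0, Y=0, Z=2) weight 6/1225
  (X=0, U=0, W=0, Y=1, Z=2) weight 6/1225
  (X=0, U=0, W=0, Y=2, Z=2) weight 9/1225
  (X=0, U=0, W=1, Y=0, Z=2) weight 4/1225
  (X=0, U=0, W=1, Y=1, Z=2) weight 4/1225
  (X=0, U=0, W=1, Y=2, Z=2) weight 6/1225
  (X=0, U=1, W=0, Y=0, Z=1) weight 1/490
  (X=0, U=1, W=0, Y=1, Z=1) weight 1/490
  … 88 more
Group by Z:
  weight(Z=1) = 1/21
  weight(Z=2) = 12/35
Total weight = 1/21 + 12/35 = 41/105
P(Z=1 | obs) = 1/21 / 41/105 = 5/41
P(Z=2 | obs) = 12/35 / 41/105 = 36/41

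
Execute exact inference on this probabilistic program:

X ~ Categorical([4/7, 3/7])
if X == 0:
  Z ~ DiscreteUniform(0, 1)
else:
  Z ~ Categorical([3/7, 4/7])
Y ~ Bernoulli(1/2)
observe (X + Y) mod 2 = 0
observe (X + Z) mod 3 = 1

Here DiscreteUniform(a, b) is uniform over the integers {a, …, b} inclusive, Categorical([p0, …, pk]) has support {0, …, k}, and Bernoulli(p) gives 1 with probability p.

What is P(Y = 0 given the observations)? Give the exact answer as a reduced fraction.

P(Y = 0 | obs) = 14/23

Enumerate traces; 2 have nonzero weight after conditioning:
  (X=0, Z=1, Y=0) weight 1/7
  (X=1, Z=0, Y=1) weight 9/98
Group by Y:
  weight(Y=0) = 1/7
  weight(Y=1) = 9/98
Total weight = 1/7 + 9/98 = 23/98
P(Y=0 | obs) = 1/7 / 23/98 = 14/23
P(Y=1 | obs) = 9/98 / 23/98 = 9/23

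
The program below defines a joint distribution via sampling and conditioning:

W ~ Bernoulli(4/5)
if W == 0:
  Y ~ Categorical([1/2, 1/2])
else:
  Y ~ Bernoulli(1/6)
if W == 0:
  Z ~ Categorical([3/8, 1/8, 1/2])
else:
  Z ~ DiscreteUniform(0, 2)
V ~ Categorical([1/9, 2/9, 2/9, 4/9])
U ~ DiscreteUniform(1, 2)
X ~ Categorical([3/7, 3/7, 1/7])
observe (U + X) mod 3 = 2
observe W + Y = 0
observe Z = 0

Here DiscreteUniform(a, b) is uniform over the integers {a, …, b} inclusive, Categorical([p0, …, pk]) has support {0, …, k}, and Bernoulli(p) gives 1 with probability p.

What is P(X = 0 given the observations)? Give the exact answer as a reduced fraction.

P(X = 0 | obs) = 1/2

Enumerate traces; 8 have nonzero weight after conditioning:
  (W=0, Y=0, Z=0, V=0, U=1, X=1) weight 1/1120
  (W=0, Y=0, Z=0, V=0, U=2, X=0) weight 1/1120
  (W=0, Y=0, Z=0, V=1, U=1, X=1) weight 1/560
  (W=0, Y=0, Z=0, V=1, U=2, X=0) weight 1/560
  (W=0, Y=0, Z=0, V=2, U=1, X=1) weight 1/560
  (W=0, Y=0, Z=0, V=2, U=2, X=0) weight 1/560
  (W=0, Y=0, Z=0, V=3, U=1, X=1) weight 1/280
  (W=0, Y=0, Z=0, V=3, U=2, X=0) weight 1/280
Group by X:
  weight(X=0) = 9/1120
  weight(X=1) = 9/1120
Total weight = 9/1120 + 9/1120 = 9/560
P(X=0 | obs) = 9/1120 / 9/560 = 1/2
P(X=1 | obs) = 9/1120 / 9/560 = 1/2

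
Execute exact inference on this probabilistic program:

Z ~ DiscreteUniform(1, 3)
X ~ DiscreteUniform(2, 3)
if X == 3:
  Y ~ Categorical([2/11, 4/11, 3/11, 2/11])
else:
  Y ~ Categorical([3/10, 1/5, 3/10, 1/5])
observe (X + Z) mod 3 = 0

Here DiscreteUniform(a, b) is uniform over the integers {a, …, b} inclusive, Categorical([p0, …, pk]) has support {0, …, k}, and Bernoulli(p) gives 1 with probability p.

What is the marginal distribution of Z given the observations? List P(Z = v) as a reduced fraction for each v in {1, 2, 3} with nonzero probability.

P(Z=1) = 1/2, P(Z=3) = 1/2

Enumerate traces; 8 have nonzero weight after conditioning:
  (Z=1, X=2, Y=0) weight 1/20
  (Z=1, X=2, Y=1) weight 1/30
  (Z=1, X=2, Y=2) weight 1/20
  (Z=1, X=2, Y=3) weight 1/30
  (Z=3, X=3, Y=0) weight 1/33
  (Z=3, X=3, Y=1) weight 2/33
  (Z=3, X=3, Y=2) weight 1/22
  (Z=3, X=3, Y=3) weight 1/33
Group by Z:
  weight(Z=1) = 1/6
  weight(Z=3) = 1/6
Total weight = 1/6 + 1/6 = 1/3
P(Z=1 | obs) = 1/6 / 1/3 = 1/2
P(Z=3 | obs) = 1/6 / 1/3 = 1/2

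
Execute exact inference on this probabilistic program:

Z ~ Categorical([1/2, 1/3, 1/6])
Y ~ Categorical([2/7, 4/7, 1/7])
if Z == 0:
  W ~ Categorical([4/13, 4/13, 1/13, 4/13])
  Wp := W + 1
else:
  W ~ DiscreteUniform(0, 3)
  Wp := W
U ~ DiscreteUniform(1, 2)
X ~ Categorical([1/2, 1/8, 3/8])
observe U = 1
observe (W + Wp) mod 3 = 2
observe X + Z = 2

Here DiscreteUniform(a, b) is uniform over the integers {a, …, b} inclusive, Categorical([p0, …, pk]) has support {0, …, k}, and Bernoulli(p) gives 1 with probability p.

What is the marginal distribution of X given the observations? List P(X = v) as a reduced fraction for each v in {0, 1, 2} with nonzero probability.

Enumerate traces; 9 have nonzero weight after conditioning:
  (Z=0, Y=0, W=2, U=1, X=2) weight 3/1456
  (Z=0, Y=1, W=2, U=1, X=2) weight 3/728
  (Z=0, Y=2, W=2, U=1, X=2) weight 3/2912
  (Z=1, Y=0, W=1, U=1, X=1) weight 1/672
  (Z=1, Y=1, W=1, U=1, X=1) weight 1/336
  (Z=1, Y=2, W=1, U=1, X=1) weight 1/1344
  (Z=2, Y=0, W=1, U=1, X=0) weight 1/336
  (Z=2, Y=1, W=1, U=1, X=0) weight 1/168
  … 1 more
Group by X:
  weight(X=0) = 1/96
  weight(X=1) = 1/192
  weight(X=2) = 3/416
Total weight = 1/96 + 1/192 + 3/416 = 19/832
P(X=0 | obs) = 1/96 / 19/832 = 26/57
P(X=1 | obs) = 1/192 / 19/832 = 13/57
P(X=2 | obs) = 3/416 / 19/832 = 6/19

P(X=0) = 26/57, P(X=1) = 13/57, P(X=2) = 6/19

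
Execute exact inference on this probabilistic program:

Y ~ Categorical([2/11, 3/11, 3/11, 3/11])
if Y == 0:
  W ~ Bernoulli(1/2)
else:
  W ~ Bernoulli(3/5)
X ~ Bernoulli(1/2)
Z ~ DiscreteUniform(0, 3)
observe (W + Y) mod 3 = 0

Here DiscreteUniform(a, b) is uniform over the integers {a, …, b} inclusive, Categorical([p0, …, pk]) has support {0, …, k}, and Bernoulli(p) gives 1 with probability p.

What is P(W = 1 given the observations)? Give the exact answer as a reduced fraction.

P(W = 1 | obs) = 9/20

Enumerate traces; 24 have nonzero weight after conditioning:
  (Y=0, W=0, X=0, Z=0) weight 1/88
  (Y=0, W=0, X=0, Z=1) weight 1/88
  (Y=0, W=0, X=0, Z=2) weight 1/88
  (Y=0, W=0, X=0, Z=3) weight 1/88
  (Y=0, W=0, X=1, Z=0) weight 1/88
  (Y=0, W=0, X=1, Z=1) weight 1/88
  (Y=0, W=0, X=1, Z=2) weight 1/88
  (Y=0, W=0, X=1, Z=3) weight 1/88
  (Y=2, W=1, X=0, Z=0) weight 9/440
  … 15 more
Group by W:
  weight(W=0) = 1/5
  weight(W=1) = 9/55
Total weight = 1/5 + 9/55 = 4/11
P(W=0 | obs) = 1/5 / 4/11 = 11/20
P(W=1 | obs) = 9/55 / 4/11 = 9/20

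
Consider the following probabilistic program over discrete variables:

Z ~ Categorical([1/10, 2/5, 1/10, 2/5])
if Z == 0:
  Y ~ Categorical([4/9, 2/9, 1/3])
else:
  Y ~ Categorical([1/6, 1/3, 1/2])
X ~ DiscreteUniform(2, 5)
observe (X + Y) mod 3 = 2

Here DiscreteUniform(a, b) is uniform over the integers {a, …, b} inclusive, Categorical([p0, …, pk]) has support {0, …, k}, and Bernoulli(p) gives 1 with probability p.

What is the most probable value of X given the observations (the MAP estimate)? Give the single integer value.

Enumerate traces; 16 have nonzero weight after conditioning:
  (Z=0, Y=0, X=2) weight 1/90
  (Z=0, Y=0, X=5) weight 1/90
  (Z=0, Y=1, X=4) weight 1/180
  (Z=0, Y=2, X=3) weight 1/120
  (Z=1, Y=0, X=2) weight 1/60
  (Z=1, Y=0, X=5) weight 1/60
  (Z=1, Y=1, X=4) weight 1/30
  (Z=1, Y=2, X=3) weight 1/20
  … 8 more
Group by X:
  weight(X=2) = 7/144
  weight(X=3) = 29/240
  weight(X=4) = 29/360
  weight(X=5) = 7/144
Total weight = 7/144 + 29/240 + 29/360 + 7/144 = 43/144
P(X=2 | obs) = 7/144 / 43/144 = 7/43
P(X=3 | obs) = 29/240 / 43/144 = 87/215
P(X=4 | obs) = 29/360 / 43/144 = 58/215
P(X=5 | obs) = 7/144 / 43/144 = 7/43
argmax = 3

argmax_v P(X = v | obs) = 3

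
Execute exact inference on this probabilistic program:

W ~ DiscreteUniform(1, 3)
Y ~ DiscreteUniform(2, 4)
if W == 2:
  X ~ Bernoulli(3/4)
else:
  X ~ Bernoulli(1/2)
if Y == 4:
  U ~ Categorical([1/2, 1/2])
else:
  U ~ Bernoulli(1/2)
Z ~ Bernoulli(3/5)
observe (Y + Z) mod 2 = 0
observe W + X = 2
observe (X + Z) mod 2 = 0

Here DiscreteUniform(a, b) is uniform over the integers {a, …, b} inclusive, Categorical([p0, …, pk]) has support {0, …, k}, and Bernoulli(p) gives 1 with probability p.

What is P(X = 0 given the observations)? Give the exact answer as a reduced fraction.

Enumerate traces; 6 have nonzero weight after conditioning:
  (W=1, Y=3, X=1, U=0, Z=1) weight 1/60
  (W=1, Y=3, X=1, U=1, Z=1) weight 1/60
  (W=2, Y=2, X=0, U=0, Z=0) weight 1/180
  (W=2, Y=2, X=0, U=1, Z=0) weight 1/180
  (W=2, Y=4, X=0, U=0, Z=0) weight 1/180
  (W=2, Y=4, X=0, U=1, Z=0) weight 1/180
Group by X:
  weight(X=0) = 1/45
  weight(X=1) = 1/30
Total weight = 1/45 + 1/30 = 1/18
P(X=0 | obs) = 1/45 / 1/18 = 2/5
P(X=1 | obs) = 1/30 / 1/18 = 3/5

P(X = 0 | obs) = 2/5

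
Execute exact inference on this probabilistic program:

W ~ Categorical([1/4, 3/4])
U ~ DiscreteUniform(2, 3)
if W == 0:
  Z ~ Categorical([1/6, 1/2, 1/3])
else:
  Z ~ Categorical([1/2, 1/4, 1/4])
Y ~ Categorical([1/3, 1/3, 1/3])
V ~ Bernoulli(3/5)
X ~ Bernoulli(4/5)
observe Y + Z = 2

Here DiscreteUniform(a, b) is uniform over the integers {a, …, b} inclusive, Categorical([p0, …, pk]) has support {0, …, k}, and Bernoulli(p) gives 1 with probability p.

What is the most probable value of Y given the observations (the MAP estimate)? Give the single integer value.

Enumerate traces; 48 have nonzero weight after conditioning:
  (W=0, U=2, Z=0, Y=2, V=0, X=0) weight 1/1800
  (W=0, U=2, Z=0, Y=2, V=0, X=1) weight 1/450
  (W=0, U=2, Z=0, Y=2, V=1, X=0) weight 1/1200
  (W=0, U=2, Z=0, Y=2, V=1, X=1) weight 1/300
  (W=0, U=2, Z=1, Y=1, V=0, X=0) weight 1/600
  (W=0, U=2, Z=1, Y=1, V=0, X=1) weight 1/150
  (W=0, U=2, Z=1, Y=1, V=1, X=0) weight 1/400
  (W=0, U=2, Z=1, Y=1, V=1, X=1) weight 1/100
  (W=0, U=2, Z=2, Y=0, V=0, X=0) weight 1/900
  … 39 more
Group by Y:
  weight(Y=0) = 13/144
  weight(Y=1) = 5/48
  weight(Y=2) = 5/36
Total weight = 13/144 + 5/48 + 5/36 = 1/3
P(Y=0 | obs) = 13/144 / 1/3 = 13/48
P(Y=1 | obs) = 5/48 / 1/3 = 5/16
P(Y=2 | obs) = 5/36 / 1/3 = 5/12
argmax = 2

argmax_v P(Y = v | obs) = 2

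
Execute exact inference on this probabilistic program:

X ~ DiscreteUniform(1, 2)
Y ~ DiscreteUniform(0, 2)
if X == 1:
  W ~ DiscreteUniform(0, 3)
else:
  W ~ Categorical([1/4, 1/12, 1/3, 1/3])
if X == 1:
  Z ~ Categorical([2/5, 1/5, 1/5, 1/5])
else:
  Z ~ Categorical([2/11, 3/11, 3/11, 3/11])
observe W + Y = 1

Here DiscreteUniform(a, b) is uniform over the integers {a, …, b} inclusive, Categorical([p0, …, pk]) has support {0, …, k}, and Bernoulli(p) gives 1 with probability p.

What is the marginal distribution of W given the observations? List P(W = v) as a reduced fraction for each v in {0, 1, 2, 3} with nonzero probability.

P(W=0) = 3/5, P(W=1) = 2/5

Enumerate traces; 16 have nonzero weight after conditioning:
  (X=1, Y=0, W=1, Z=0) weight 1/60
  (X=1, Y=0, W=1, Z=1) weight 1/120
  (X=1, Y=0, W=1, Z=2) weight 1/120
  (X=1, Y=0, W=1, Z=3) weight 1/120
  (X=1, Y=1, W=0, Z=0) weight 1/60
  (X=1, Y=1, W=0, Z=1) weight 1/120
  (X=1, Y=1, W=0, Z=2) weight 1/120
  (X=1, Y=1, W=0, Z=3) weight 1/120
  … 8 more
Group by W:
  weight(W=0) = 1/12
  weight(W=1) = 1/18
Total weight = 1/12 + 1/18 = 5/36
P(W=0 | obs) = 1/12 / 5/36 = 3/5
P(W=1 | obs) = 1/18 / 5/36 = 2/5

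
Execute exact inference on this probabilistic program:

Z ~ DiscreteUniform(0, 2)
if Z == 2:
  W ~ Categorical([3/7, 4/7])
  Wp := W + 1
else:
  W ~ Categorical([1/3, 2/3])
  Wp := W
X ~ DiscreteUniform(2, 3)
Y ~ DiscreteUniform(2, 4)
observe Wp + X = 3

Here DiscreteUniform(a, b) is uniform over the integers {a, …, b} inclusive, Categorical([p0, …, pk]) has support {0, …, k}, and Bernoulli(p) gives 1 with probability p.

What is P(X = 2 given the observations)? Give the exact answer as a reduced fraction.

P(X = 2 | obs) = 37/51

Enumerate traces; 15 have nonzero weight after conditioning:
  (Z=0, W=0, X=3, Y=2) weight 1/54
  (Z=0, W=0, X=3, Y=3) weight 1/54
  (Z=0, W=0, X=3, Y=4) weight 1/54
  (Z=0, W=1, X=2, Y=2) weight 1/27
  (Z=0, W=1, X=2, Y=3) weight 1/27
  (Z=0, W=1, X=2, Y=4) weight 1/27
  (Z=1, W=0, X=3, Y=2) weight 1/54
  (Z=1, W=0, X=3, Y=3) weight 1/54
  … 7 more
Group by X:
  weight(X=2) = 37/126
  weight(X=3) = 1/9
Total weight = 37/126 + 1/9 = 17/42
P(X=2 | obs) = 37/126 / 17/42 = 37/51
P(X=3 | obs) = 1/9 / 17/42 = 14/51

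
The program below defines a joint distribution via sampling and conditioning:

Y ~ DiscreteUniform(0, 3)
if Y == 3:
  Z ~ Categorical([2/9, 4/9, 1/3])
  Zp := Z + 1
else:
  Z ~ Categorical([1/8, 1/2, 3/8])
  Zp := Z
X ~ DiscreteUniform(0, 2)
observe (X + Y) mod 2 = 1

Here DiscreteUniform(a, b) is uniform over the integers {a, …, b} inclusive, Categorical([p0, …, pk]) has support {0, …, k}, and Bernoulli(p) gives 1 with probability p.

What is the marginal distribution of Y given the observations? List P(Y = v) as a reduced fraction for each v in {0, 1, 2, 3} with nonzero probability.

Enumerate traces; 18 have nonzero weight after conditioning:
  (Y=0, Z=0, X=1) weight 1/96
  (Y=0, Z=1, X=1) weight 1/24
  (Y=0, Z=2, X=1) weight 1/32
  (Y=1, Z=0, X=0) weight 1/96
  (Y=1, Z=0, X=2) weight 1/96
  (Y=1, Z=1, X=0) weight 1/24
  (Y=1, Z=1, X=2) weight 1/24
  (Y=1, Z=2, X=0) weight 1/32
  (Y=2, Z=0, X=1) weight 1/96
  (Y=3, Z=0, X=0) weight 1/54
  … 8 more
Group by Y:
  weight(Y=0) = 1/12
  weight(Y=1) = 1/6
  weight(Y=2) = 1/12
  weight(Y=3) = 1/6
Total weight = 1/12 + 1/6 + 1/12 + 1/6 = 1/2
P(Y=0 | obs) = 1/12 / 1/2 = 1/6
P(Y=1 | obs) = 1/6 / 1/2 = 1/3
P(Y=2 | obs) = 1/12 / 1/2 = 1/6
P(Y=3 | obs) = 1/6 / 1/2 = 1/3

P(Y=0) = 1/6, P(Y=1) = 1/3, P(Y=2) = 1/6, P(Y=3) = 1/3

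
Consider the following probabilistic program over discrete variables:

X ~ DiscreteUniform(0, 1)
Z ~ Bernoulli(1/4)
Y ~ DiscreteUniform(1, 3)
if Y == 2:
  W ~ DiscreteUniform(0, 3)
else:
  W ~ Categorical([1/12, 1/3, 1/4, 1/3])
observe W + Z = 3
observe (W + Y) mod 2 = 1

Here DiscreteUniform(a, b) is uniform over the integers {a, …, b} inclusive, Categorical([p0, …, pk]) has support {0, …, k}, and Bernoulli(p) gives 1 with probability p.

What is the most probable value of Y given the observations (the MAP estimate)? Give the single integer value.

Enumerate traces; 6 have nonzero weight after conditioning:
  (X=0, Z=0, Y=2, W=3) weight 1/32
  (X=0, Z=1, Y=1, W=2) weight 1/96
  (X=0, Z=1, Y=3, W=2) weight 1/96
  (X=1, Z=0, Y=2, W=3) weight 1/32
  (X=1, Z=1, Y=1, W=2) weight 1/96
  (X=1, Z=1, Y=3, W=2) weight 1/96
Group by Y:
  weight(Y=1) = 1/48
  weight(Y=2) = 1/16
  weight(Y=3) = 1/48
Total weight = 1/48 + 1/16 + 1/48 = 5/48
P(Y=1 | obs) = 1/48 / 5/48 = 1/5
P(Y=2 | obs) = 1/16 / 5/48 = 3/5
P(Y=3 | obs) = 1/48 / 5/48 = 1/5
argmax = 2

argmax_v P(Y = v | obs) = 2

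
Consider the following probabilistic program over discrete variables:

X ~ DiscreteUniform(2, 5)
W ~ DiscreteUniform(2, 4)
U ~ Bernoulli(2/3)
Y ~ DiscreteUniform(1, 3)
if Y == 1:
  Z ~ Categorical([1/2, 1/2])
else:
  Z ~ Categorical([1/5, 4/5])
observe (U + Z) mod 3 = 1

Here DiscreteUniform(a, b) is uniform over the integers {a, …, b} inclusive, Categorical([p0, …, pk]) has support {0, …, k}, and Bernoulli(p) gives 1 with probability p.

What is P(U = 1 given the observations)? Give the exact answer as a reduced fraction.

Enumerate traces; 72 have nonzero weight after conditioning:
  (X=2, W=2, U=0, Y=1, Z=1) weight 1/216
  (X=2, W=2, U=0, Y=2, Z=1) weight 1/135
  (X=2, W=2, U=0, Y=3, Z=1) weight 1/135
  (X=2, W=2, U=1, Y=1, Z=0) weight 1/108
  (X=2, W=2, U=1, Y=2, Z=0) weight 1/270
  (X=2, W=2, U=1, Y=3, Z=0) weight 1/270
  (X=2, W=3, U=0, Y=1, Z=1) weight 1/216
  (X=2, W=3, U=0, Y=2, Z=1) weight 1/135
  … 64 more
Group by U:
  weight(U=0) = 7/30
  weight(U=1) = 1/5
Total weight = 7/30 + 1/5 = 13/30
P(U=0 | obs) = 7/30 / 13/30 = 7/13
P(U=1 | obs) = 1/5 / 13/30 = 6/13

P(U = 1 | obs) = 6/13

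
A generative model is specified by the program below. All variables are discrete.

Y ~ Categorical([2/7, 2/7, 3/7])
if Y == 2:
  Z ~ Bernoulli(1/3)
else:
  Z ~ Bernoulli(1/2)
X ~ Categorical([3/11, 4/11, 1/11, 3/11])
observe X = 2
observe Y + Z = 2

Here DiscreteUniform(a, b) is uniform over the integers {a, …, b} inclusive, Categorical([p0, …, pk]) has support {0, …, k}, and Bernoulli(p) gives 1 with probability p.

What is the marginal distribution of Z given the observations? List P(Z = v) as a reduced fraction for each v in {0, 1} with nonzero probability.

Enumerate traces; 2 have nonzero weight after conditioning:
  (Y=1, Z=1, X=2) weight 1/77
  (Y=2, Z=0, X=2) weight 2/77
Group by Z:
  weight(Z=0) = 2/77
  weight(Z=1) = 1/77
Total weight = 2/77 + 1/77 = 3/77
P(Z=0 | obs) = 2/77 / 3/77 = 2/3
P(Z=1 | obs) = 1/77 / 3/77 = 1/3

P(Z=0) = 2/3, P(Z=1) = 1/3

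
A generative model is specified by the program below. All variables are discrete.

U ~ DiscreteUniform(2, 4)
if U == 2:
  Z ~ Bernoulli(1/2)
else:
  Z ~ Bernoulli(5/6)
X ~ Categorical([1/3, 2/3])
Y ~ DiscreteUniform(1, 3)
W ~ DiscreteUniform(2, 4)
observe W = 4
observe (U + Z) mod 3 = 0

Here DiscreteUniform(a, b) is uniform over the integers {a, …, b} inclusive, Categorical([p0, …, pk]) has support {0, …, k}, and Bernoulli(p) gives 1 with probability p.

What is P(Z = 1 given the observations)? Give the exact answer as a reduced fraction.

P(Z = 1 | obs) = 3/4

Enumerate traces; 12 have nonzero weight after conditioning:
  (U=2, Z=1, X=0, Y=1, W=4) weight 1/162
  (U=2, Z=1, X=0, Y=2, W=4) weight 1/162
  (U=2, Z=1, X=0, Y=3, W=4) weight 1/162
  (U=2, Z=1, X=1, Y=1, W=4) weight 1/81
  (U=2, Z=1, X=1, Y=2, W=4) weight 1/81
  (U=2, Z=1, X=1, Y=3, W=4) weight 1/81
  (U=3, Z=0, X=0, Y=1, W=4) weight 1/486
  (U=3, Z=0, X=0, Y=2, W=4) weight 1/486
  … 4 more
Group by Z:
  weight(Z=0) = 1/54
  weight(Z=1) = 1/18
Total weight = 1/54 + 1/18 = 2/27
P(Z=0 | obs) = 1/54 / 2/27 = 1/4
P(Z=1 | obs) = 1/18 / 2/27 = 3/4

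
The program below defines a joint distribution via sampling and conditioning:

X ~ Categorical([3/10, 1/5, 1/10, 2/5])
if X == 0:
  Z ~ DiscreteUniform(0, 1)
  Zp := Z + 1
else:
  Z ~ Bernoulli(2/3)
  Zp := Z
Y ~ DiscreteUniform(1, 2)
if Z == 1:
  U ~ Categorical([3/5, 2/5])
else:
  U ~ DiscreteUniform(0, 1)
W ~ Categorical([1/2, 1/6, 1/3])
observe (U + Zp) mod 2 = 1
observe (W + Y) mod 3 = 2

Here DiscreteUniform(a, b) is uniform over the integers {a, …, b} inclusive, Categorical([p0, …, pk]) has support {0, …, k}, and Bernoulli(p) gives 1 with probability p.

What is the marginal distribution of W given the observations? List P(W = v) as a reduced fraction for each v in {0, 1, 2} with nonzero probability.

Enumerate traces; 16 have nonzero weight after conditioning:
  (X=0, Z=0, Y=1, U=0, W=1) weight 1/160
  (X=0, Z=0, Y=2, U=0, W=0) weight 3/160
  (X=0, Z=1, Y=1, U=1, W=1) weight 1/200
  (X=0, Z=1, Y=2, U=1, W=0) weight 3/200
  (X=1, Z=0, Y=1, U=1, W=1) weight 1/360
  (X=1, Z=0, Y=2, U=1, W=0) weight 1/120
  (X=1, Z=1, Y=1, U=0, W=1) weight 1/150
  (X=1, Z=1, Y=2, U=0, W=0) weight 1/50
  … 8 more
Group by W:
  weight(W=0) = 319/2400
  weight(W=1) = 319/7200
Total weight = 319/2400 + 319/7200 = 319/1800
P(W=0 | obs) = 319/2400 / 319/1800 = 3/4
P(W=1 | obs) = 319/7200 / 319/1800 = 1/4

P(W=0) = 3/4, P(W=1) = 1/4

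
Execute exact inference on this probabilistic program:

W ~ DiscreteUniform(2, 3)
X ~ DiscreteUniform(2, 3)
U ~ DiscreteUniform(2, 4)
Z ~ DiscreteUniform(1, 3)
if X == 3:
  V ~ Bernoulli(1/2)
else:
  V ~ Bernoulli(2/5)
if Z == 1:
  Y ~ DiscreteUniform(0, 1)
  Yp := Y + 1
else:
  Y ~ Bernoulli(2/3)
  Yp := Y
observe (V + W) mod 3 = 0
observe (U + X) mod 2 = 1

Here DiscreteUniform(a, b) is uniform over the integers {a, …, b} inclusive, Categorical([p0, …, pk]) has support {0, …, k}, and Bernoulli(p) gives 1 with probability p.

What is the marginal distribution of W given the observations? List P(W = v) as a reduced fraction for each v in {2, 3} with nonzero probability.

P(W=2) = 7/15, P(W=3) = 8/15

Enumerate traces; 36 have nonzero weight after conditioning:
  (W=2, X=2, U=3, Z=1, V=1, Y=0) weight 1/180
  (W=2, X=2, U=3, Z=1, V=1, Y=1) weight 1/180
  (W=2, X=2, U=3, Z=2, V=1, Y=0) weight 1/270
  (W=2, X=2, U=3, Z=2, V=1, Y=1) weight 1/135
  (W=2, X=2, U=3, Z=3, V=1, Y=0) weight 1/270
  (W=2, X=2, U=3, Z=3, V=1, Y=1) weight 1/135
  (W=2, X=3, U=2, Z=1, V=1, Y=0) weight 1/144
  (W=2, X=3, U=2, Z=1, V=1, Y=1) weight 1/144
  (W=3, X=2, U=3, Z=1, V=0, Y=0) weight 1/120
  … 27 more
Group by W:
  weight(W=2) = 7/60
  weight(W=3) = 2/15
Total weight = 7/60 + 2/15 = 1/4
P(W=2 | obs) = 7/60 / 1/4 = 7/15
P(W=3 | obs) = 2/15 / 1/4 = 8/15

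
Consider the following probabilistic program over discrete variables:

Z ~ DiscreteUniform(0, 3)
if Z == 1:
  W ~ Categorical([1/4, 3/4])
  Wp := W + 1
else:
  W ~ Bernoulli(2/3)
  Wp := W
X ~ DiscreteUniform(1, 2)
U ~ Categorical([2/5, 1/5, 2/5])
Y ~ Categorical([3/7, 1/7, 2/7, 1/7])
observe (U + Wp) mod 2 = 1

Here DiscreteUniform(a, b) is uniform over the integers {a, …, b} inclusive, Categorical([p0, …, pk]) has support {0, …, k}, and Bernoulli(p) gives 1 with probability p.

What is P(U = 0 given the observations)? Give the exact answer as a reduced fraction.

P(U = 0 | obs) = 18/43

Enumerate traces; 96 have nonzero weight after conditioning:
  (Z=0, W=0, X=1, U=1, Y=0) weight 1/280
  (Z=0, W=0, X=1, U=1, Y=1) weight 1/840
  (Z=0, W=0, X=1, U=1, Y=2) weight 1/420
  (Z=0, W=0, X=1, U=1, Y=3) weight 1/840
  (Z=0, W=0, X=2, U=1, Y=0) weight 1/280
  (Z=0, W=0, X=2, U=1, Y=1) weight 1/840
  (Z=0, W=0, X=2, U=1, Y=2) weight 1/420
  (Z=0, W=0, X=2, U=1, Y=3) weight 1/840
  (Z=0, W=1, X=1, U=0, Y=0) weight 1/70
  (Z=0, W=1, X=1, U=2, Y=0) weight 1/70
  … 86 more
Group by U:
  weight(U=0) = 9/40
  weight(U=1) = 7/80
  weight(U=2) = 9/40
Total weight = 9/40 + 7/80 + 9/40 = 43/80
P(U=0 | obs) = 9/40 / 43/80 = 18/43
P(U=1 | obs) = 7/80 / 43/80 = 7/43
P(U=2 | obs) = 9/40 / 43/80 = 18/43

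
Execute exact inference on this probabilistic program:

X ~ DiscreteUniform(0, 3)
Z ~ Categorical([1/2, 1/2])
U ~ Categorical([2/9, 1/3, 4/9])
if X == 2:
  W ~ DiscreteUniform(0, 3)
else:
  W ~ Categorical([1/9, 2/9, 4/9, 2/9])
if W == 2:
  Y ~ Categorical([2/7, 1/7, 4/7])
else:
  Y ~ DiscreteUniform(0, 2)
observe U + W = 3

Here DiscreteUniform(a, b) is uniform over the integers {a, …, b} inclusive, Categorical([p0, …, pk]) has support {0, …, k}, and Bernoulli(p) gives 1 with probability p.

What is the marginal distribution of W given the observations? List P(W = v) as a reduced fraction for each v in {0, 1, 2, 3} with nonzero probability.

Enumerate traces; 72 have nonzero weight after conditioning:
  (X=0, Z=0, U=0, W=3, Y=0) weight 1/486
  (X=0, Z=0, U=0, W=3, Y=1) weight 1/486
  (X=0, Z=0, U=0, W=3, Y=2) weight 1/486
  (X=0, Z=0, U=1, W=2, Y=0) weight 1/189
  (X=0, Z=0, U=1, W=2, Y=1) weight 1/378
  (X=0, Z=0, U=1, W=2, Y=2) weight 2/189
  (X=0, Z=0, U=2, W=1, Y=0) weight 1/243
  (X=0, Z=0, U=2, W=1, Y=1) weight 1/243
  … 64 more
Group by W:
  weight(W=1) = 11/108
  weight(W=2) = 19/144
  weight(W=3) = 11/216
Total weight = 11/108 + 19/144 + 11/216 = 41/144
P(W=1 | obs) = 11/108 / 41/144 = 44/123
P(W=2 | obs) = 19/144 / 41/144 = 19/41
P(W=3 | obs) = 11/216 / 41/144 = 22/123

P(W=1) = 44/123, P(W=2) = 19/41, P(W=3) = 22/123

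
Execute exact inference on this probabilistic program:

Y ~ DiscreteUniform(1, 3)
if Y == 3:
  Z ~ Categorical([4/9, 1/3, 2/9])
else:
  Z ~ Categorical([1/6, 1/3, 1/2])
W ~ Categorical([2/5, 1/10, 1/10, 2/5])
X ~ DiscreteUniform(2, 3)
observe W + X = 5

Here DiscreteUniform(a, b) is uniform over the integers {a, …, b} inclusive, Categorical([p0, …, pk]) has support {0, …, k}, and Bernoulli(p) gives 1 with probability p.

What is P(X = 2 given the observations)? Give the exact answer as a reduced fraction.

Enumerate traces; 18 have nonzero weight after conditioning:
  (Y=1, Z=0, W=2, X=3) weight 1/360
  (Y=1, Z=0, W=3, X=2) weight 1/90
  (Y=1, Z=1, W=2, X=3) weight 1/180
  (Y=1, Z=1, W=3, X=2) weight 1/45
  (Y=1, Z=2, W=2, X=3) weight 1/120
  (Y=1, Z=2, W=3, X=2) weight 1/30
  (Y=2, Z=0, W=2, X=3) weight 1/360
  (Y=2, Z=0, W=3, X=2) weight 1/90
  … 10 more
Group by X:
  weight(X=2) = 1/5
  weight(X=3) = 1/20
Total weight = 1/5 + 1/20 = 1/4
P(X=2 | obs) = 1/5 / 1/4 = 4/5
P(X=3 | obs) = 1/20 / 1/4 = 1/5

P(X = 2 | obs) = 4/5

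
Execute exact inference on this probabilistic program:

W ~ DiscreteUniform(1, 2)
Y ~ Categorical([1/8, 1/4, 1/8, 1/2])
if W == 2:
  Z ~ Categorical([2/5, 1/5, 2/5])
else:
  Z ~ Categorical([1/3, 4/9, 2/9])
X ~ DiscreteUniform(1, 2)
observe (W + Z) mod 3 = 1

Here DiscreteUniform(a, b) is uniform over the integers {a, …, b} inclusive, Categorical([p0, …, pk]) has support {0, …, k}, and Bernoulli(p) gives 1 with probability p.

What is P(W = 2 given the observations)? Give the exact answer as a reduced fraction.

Enumerate traces; 16 have nonzero weight after conditioning:
  (W=1, Y=0, Z=0, X=1) weight 1/96
  (W=1, Y=0, Z=0, X=2) weight 1/96
  (W=1, Y=1, Z=0, X=1) weight 1/48
  (W=1, Y=1, Z=0, X=2) weight 1/48
  (W=1, Y=2, Z=0, X=1) weight 1/96
  (W=1, Y=2, Z=0, X=2) weight 1/96
  (W=1, Y=3, Z=0, X=1) weight 1/24
  (W=1, Y=3, Z=0, X=2) weight 1/24
  (W=2, Y=0, Z=2, X=1) weight 1/80
  … 7 more
Group by W:
  weight(W=1) = 1/6
  weight(W=2) = 1/5
Total weight = 1/6 + 1/5 = 11/30
P(W=1 | obs) = 1/6 / 11/30 = 5/11
P(W=2 | obs) = 1/5 / 11/30 = 6/11

P(W = 2 | obs) = 6/11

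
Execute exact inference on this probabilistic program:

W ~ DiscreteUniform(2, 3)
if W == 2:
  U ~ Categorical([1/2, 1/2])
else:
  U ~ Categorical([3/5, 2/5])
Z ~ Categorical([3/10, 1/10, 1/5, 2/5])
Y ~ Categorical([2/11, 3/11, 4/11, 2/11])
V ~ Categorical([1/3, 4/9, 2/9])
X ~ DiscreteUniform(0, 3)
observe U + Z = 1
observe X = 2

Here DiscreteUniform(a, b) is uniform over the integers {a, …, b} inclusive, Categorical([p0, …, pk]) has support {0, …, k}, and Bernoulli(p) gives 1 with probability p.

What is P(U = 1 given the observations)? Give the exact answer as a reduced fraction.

P(U = 1 | obs) = 27/38

Enumerate traces; 48 have nonzero weight after conditioning:
  (W=2, U=0, Z=1, Y=0, V=0, X=2) weight 1/2640
  (W=2, U=0, Z=1, Y=0, V=1, X=2) weight 1/1980
  (W=2, U=0, Z=1, Y=0, V=2, X=2) weight 1/3960
  (W=2, U=0, Z=1, Y=1, V=0, X=2) weight 1/1760
  (W=2, U=0, Z=1, Y=1, V=1, X=2) weight 1/1320
  (W=2, U=0, Z=1, Y=1, V=2, X=2) weight 1/2640
  (W=2, U=0, Z=1, Y=2, V=0, X=2) weight 1/1320
  (W=2, U=0, Z=1, Y=2, V=1, X=2) weight 1/990
  (W=2, U=1, Z=0, Y=0, V=0, X=2) weight 1/880
  … 39 more
Group by U:
  weight(U=0) = 11/800
  weight(U=1) = 27/800
Total weight = 11/800 + 27/800 = 19/400
P(U=0 | obs) = 11/800 / 19/400 = 11/38
P(U=1 | obs) = 27/800 / 19/400 = 27/38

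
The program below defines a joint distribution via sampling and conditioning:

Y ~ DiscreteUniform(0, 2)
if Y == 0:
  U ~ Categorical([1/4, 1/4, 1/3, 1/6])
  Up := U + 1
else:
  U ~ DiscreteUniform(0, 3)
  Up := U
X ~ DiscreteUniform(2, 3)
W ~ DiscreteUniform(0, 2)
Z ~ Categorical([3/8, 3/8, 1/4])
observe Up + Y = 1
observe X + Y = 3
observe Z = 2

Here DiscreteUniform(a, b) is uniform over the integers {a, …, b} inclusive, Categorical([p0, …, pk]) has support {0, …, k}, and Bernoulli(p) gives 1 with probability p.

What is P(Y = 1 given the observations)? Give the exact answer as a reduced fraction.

P(Y = 1 | obs) = 1/2

Enumerate traces; 6 have nonzero weight after conditioning:
  (Y=0, U=0, X=3, W=0, Z=2) weight 1/288
  (Y=0, U=0, X=3, W=1, Z=2) weight 1/288
  (Y=0, U=0, X=3, W=2, Z=2) weight 1/288
  (Y=1, U=0, X=2, W=0, Z=2) weight 1/288
  (Y=1, U=0, X=2, W=1, Z=2) weight 1/288
  (Y=1, U=0, X=2, W=2, Z=2) weight 1/288
Group by Y:
  weight(Y=0) = 1/96
  weight(Y=1) = 1/96
Total weight = 1/96 + 1/96 = 1/48
P(Y=0 | obs) = 1/96 / 1/48 = 1/2
P(Y=1 | obs) = 1/96 / 1/48 = 1/2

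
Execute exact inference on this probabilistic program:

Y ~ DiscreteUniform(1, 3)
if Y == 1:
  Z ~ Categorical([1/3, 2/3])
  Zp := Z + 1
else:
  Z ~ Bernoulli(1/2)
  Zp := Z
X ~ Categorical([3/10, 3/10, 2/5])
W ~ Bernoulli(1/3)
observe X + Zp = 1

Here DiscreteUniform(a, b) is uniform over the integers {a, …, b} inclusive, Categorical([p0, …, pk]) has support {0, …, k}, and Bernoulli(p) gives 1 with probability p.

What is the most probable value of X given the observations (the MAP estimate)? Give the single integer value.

Enumerate traces; 10 have nonzero weight after conditioning:
  (Y=1, Z=0, X=0, W=0) weight 1/45
  (Y=1, Z=0, X=0, W=1) weight 1/90
  (Y=2, Z=0, X=1, W=0) weight 1/30
  (Y=2, Z=0, X=1, W=1) weight 1/60
  (Y=2, Z=1, X=0, W=0) weight 1/30
  (Y=2, Z=1, X=0, W=1) weight 1/60
  (Y=3, Z=0, X=1, W=0) weight 1/30
  (Y=3, Z=0, X=1, W=1) weight 1/60
  … 2 more
Group by X:
  weight(X=0) = 2/15
  weight(X=1) = 1/10
Total weight = 2/15 + 1/10 = 7/30
P(X=0 | obs) = 2/15 / 7/30 = 4/7
P(X=1 | obs) = 1/10 / 7/30 = 3/7
argmax = 0

argmax_v P(X = v | obs) = 0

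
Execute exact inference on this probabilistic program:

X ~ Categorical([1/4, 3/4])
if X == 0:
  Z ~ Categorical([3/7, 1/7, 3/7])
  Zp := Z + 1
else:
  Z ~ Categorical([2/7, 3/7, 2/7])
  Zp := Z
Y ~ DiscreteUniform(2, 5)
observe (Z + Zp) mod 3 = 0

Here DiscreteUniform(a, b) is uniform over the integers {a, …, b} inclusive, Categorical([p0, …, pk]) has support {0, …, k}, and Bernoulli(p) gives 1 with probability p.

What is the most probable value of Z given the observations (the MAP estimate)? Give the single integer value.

Enumerate traces; 8 have nonzero weight after conditioning:
  (X=0, Z=1, Y=2) weight 1/112
  (X=0, Z=1, Y=3) weight 1/112
  (X=0, Z=1, Y=4) weight 1/112
  (X=0, Z=1, Y=5) weight 1/112
  (X=1, Z=0, Y=2) weight 3/56
  (X=1, Z=0, Y=3) weight 3/56
  (X=1, Z=0, Y=4) weight 3/56
  (X=1, Z=0, Y=5) weight 3/56
Group by Z:
  weight(Z=0) = 3/14
  weight(Z=1) = 1/28
Total weight = 3/14 + 1/28 = 1/4
P(Z=0 | obs) = 3/14 / 1/4 = 6/7
P(Z=1 | obs) = 1/28 / 1/4 = 1/7
argmax = 0

argmax_v P(Z = v | obs) = 0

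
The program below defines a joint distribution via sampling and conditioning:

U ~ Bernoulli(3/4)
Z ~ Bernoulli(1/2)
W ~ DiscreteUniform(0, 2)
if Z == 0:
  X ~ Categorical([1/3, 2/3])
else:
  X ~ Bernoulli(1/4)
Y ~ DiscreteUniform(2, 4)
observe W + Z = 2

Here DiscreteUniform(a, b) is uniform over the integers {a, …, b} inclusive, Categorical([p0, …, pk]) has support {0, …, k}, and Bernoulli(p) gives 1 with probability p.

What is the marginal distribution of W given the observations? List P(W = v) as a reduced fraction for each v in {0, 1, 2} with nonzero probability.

Enumerate traces; 24 have nonzero weight after conditioning:
  (U=0, Z=0, W=2, X=0, Y=2) weight 1/216
  (U=0, Z=0, W=2, X=0, Y=3) weight 1/216
  (U=0, Z=0, W=2, X=0, Y=4) weight 1/216
  (U=0, Z=0, W=2, X=1, Y=2) weight 1/108
  (U=0, Z=0, W=2, X=1, Y=3) weight 1/108
  (U=0, Z=0, W=2, X=1, Y=4) weight 1/108
  (U=0, Z=1, W=1, X=0, Y=2) weight 1/96
  (U=0, Z=1, W=1, X=0, Y=3) weight 1/96
  … 16 more
Group by W:
  weight(W=1) = 1/6
  weight(W=2) = 1/6
Total weight = 1/6 + 1/6 = 1/3
P(W=1 | obs) = 1/6 / 1/3 = 1/2
P(W=2 | obs) = 1/6 / 1/3 = 1/2

P(W=1) = 1/2, P(W=2) = 1/2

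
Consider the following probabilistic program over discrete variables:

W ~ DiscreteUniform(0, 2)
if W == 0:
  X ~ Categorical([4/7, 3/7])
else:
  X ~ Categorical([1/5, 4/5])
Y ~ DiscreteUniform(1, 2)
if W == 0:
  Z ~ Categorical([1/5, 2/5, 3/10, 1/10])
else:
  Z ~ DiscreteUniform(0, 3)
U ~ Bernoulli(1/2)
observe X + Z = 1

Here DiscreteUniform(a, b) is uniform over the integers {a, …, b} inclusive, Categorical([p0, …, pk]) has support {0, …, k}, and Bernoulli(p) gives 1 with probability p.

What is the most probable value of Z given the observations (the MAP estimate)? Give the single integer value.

argmax_v P(Z = v | obs) = 0

Enumerate traces; 24 have nonzero weight after conditioning:
  (W=0, X=0, Y=1, Z=1, U=0) weight 2/105
  (W=0, X=0, Y=1, Z=1, U=1) weight 2/105
  (W=0, X=0, Y=2, Z=1, U=0) weight 2/105
  (W=0, X=0, Y=2, Z=1, U=1) weight 2/105
  (W=0, X=1, Y=1, Z=0, U=0) weight 1/140
  (W=0, X=1, Y=1, Z=0, U=1) weight 1/140
  (W=0, X=1, Y=2, Z=0, U=0) weight 1/140
  (W=0, X=1, Y=2, Z=0, U=1) weight 1/140
  … 16 more
Group by Z:
  weight(Z=0) = 17/105
  weight(Z=1) = 23/210
Total weight = 17/105 + 23/210 = 19/70
P(Z=0 | obs) = 17/105 / 19/70 = 34/57
P(Z=1 | obs) = 23/210 / 19/70 = 23/57
argmax = 0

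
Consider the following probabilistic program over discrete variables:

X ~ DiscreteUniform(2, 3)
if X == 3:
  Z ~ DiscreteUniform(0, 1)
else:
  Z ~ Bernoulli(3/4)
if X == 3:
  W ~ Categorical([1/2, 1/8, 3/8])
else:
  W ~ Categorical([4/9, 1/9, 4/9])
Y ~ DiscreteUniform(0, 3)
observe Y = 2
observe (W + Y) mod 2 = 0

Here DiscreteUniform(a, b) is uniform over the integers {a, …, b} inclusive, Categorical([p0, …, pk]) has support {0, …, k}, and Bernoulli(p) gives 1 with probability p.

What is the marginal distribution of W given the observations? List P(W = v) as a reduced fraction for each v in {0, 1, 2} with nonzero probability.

P(W=0) = 68/127, P(W=2) = 59/127

Enumerate traces; 8 have nonzero weight after conditioning:
  (X=2, Z=0, W=0, Y=2) weight 1/72
  (X=2, Z=0, W=2, Y=2) weight 1/72
  (X=2, Z=1, W=0, Y=2) weight 1/24
  (X=2, Z=1, W=2, Y=2) weight 1/24
  (X=3, Z=0, W=0, Y=2) weight 1/32
  (X=3, Z=0, W=2, Y=2) weight 3/128
  (X=3, Z=1, W=0, Y=2) weight 1/32
  (X=3, Z=1, W=2, Y=2) weight 3/128
Group by W:
  weight(W=0) = 17/144
  weight(W=2) = 59/576
Total weight = 17/144 + 59/576 = 127/576
P(W=0 | obs) = 17/144 / 127/576 = 68/127
P(W=2 | obs) = 59/576 / 127/576 = 59/127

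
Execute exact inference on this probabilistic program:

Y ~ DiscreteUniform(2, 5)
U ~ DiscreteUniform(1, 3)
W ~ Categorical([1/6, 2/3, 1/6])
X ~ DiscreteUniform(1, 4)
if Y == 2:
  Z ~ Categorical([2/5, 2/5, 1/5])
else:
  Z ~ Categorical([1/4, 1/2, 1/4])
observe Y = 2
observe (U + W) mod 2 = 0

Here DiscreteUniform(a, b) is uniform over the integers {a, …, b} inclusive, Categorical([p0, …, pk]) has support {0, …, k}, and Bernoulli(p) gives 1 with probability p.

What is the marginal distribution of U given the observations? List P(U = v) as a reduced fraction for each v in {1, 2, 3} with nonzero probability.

P(U=1) = 2/5, P(U=2) = 1/5, P(U=3) = 2/5

Enumerate traces; 48 have nonzero weight after conditioning:
  (Y=2, U=1, W=1, X=1, Z=0) weight 1/180
  (Y=2, U=1, W=1, X=1, Z=1) weight 1/180
  (Y=2, U=1, W=1, X=1, Z=2) weight 1/360
  (Y=2, U=1, W=1, X=2, Z=0) weight 1/180
  (Y=2, U=1, W=1, X=2, Z=1) weight 1/180
  (Y=2, U=1, W=1, X=2, Z=2) weight 1/360
  (Y=2, U=1, W=1, X=3, Z=0) weight 1/180
  (Y=2, U=1, W=1, X=3, Z=1) weight 1/180
  (Y=2, U=2, W=0, X=1, Z=0) weight 1/720
  (Y=2, U=3, W=1, X=1, Z=0) weight 1/180
  … 38 more
Group by U:
  weight(U=1) = 1/18
  weight(U=2) = 1/36
  weight(U=3) = 1/18
Total weight = 1/18 + 1/36 + 1/18 = 5/36
P(U=1 | obs) = 1/18 / 5/36 = 2/5
P(U=2 | obs) = 1/36 / 5/36 = 1/5
P(U=3 | obs) = 1/18 / 5/36 = 2/5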